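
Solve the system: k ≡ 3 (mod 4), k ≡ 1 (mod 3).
M = 4 × 3 = 12. M₁ = 3, y₁ ≡ 3 (mod 4). M₂ = 4, y₂ ≡ 1 (mod 3). k = 3×3×3 + 1×4×1 ≡ 7 (mod 12)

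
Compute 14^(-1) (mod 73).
47

Using Extended Euclidean Algorithm:
gcd(14, 73) = 1
Bezout coefficients: 14 × -26 + 73 × 5 = 1
So 14 × -26 ≡ 1 (mod 73)
The inverse is -26 mod 73 = 47
Verification: 14 × 47 = 658 = 9 × 73 + 1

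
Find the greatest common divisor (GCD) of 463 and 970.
1

Using the Euclidean algorithm:
463 = 0 × 970 + 463
970 = 2 × 463 + 44
463 = 10 × 44 + 23
44 = 1 × 23 + 21
23 = 1 × 21 + 2
21 = 10 × 2 + 1
2 = 2 × 1 + 0

GCD(463, 970) = 1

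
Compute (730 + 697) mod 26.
23

(730 + 697) = 1427
1427 mod 26 = 23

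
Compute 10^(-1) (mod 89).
10^(-1) ≡ 9 (mod 89). Verification: 10 × 9 = 90 ≡ 1 (mod 89)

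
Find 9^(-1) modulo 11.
5

Using Extended Euclidean Algorithm:
gcd(9, 11) = 1
Bezout coefficients: 9 × 5 + 11 × -4 = 1
So 9 × 5 ≡ 1 (mod 11)
The inverse is 5 mod 11 = 5
Verification: 9 × 5 = 45 = 4 × 11 + 1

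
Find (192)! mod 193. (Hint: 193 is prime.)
By Wilson's theorem, (192)! ≡ -1 ≡ 192 (mod 193)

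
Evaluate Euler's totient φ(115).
88

Prime factorization: 115 = 5 × 23
Using the formula φ(n) = n × Π(1 - 1/p) for each prime factor p:
φ(115) = 115 × (1 - 1/5) × (1 - 1/23)
φ(115) = 88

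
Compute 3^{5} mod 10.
3

Using successive squaring:
Binary expansion of 5: 101
Powers of 3 mod 10 (each is the square of the previous):
  3^1 ≡ 3 (mod 10)
  3^2 ≡ 3² = 9 ≡ 9 (mod 10)
  3^4 ≡ 9² = 81 ≡ 1 (mod 10)
5 = 4 + 1, so 3^5 = 3^4 × 3^1 ≡ 1 × 3 (mod 10)
Multiplying step by step:
  1 × 3 = 3 ≡ 3 (mod 10)
Result: 3^5 ≡ 3 (mod 10)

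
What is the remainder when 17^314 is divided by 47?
Using Fermat: 17^{46} ≡ 1 (mod 47). 314 ≡ 38 (mod 46). So 17^{314} ≡ 17^{38} ≡ 12 (mod 47)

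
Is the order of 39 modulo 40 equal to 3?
No, the actual order is 2, not 3.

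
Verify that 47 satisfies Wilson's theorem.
(46)! mod 47 = 46. Since this equals -1 (mod 47), Wilson confirms 47 is prime.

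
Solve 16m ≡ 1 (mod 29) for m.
16^(-1) ≡ 20 (mod 29). Verification: 16 × 20 = 320 ≡ 1 (mod 29)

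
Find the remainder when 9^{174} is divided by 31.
By Fermat: 9^{30} ≡ 1 (mod 31). 174 = 5×30 + 24. So 9^{174} ≡ 9^{24} ≡ 4 (mod 31)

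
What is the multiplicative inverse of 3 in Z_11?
4

Using Extended Euclidean Algorithm:
gcd(3, 11) = 1
Bezout coefficients: 3 × 4 + 11 × -1 = 1
So 3 × 4 ≡ 1 (mod 11)
The inverse is 4 mod 11 = 4
Verification: 3 × 4 = 12 = 1 × 11 + 1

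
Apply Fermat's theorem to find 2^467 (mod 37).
By Fermat: 2^{36} ≡ 1 (mod 37). 467 ≡ 35 (mod 36). So 2^{467} ≡ 2^{35} ≡ 19 (mod 37)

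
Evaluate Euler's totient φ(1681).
1640

Prime factorization: 1681 = 41^2
Using the formula φ(n) = n × Π(1 - 1/p) for each prime factor p:
φ(1681) = 1681 × (1 - 1/41)
φ(1681) = 1640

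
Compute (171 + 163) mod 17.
11

(171 + 163) = 334
334 mod 17 = 11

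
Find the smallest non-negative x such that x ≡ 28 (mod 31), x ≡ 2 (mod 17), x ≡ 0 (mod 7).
3283

Using the Chinese Remainder Theorem:
M = product of moduli = 3689
For equation 1: M_1 = 119, 119 ≡ 26 (mod 31), inverse of 119 mod 31 is 6 (check: 26 × 6 = 156 ≡ 1 (mod 31))
For equation 2: M_2 = 217, 217 ≡ 13 (mod 17), inverse of 217 mod 17 is 4 (check: 13 × 4 = 52 ≡ 1 (mod 17))
For equation 3: M_3 = 527, 527 ≡ 2 (mod 7), inverse of 527 mod 7 is 4 (check: 2 × 4 = 8 ≡ 1 (mod 7))
Combine: x ≡ Σ r_i×M_i×(M_i⁻¹ mod m_i) = 28×119×6 + 2×217×4 + 0×527×4 = 19992 + 1736 + 0 = 21728
21728 mod 3689 = 3283
x ≡ 3283 (mod 3689)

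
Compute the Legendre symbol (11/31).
(11/31) = 11^{15} mod 31 = -1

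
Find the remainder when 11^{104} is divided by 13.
By Fermat: 11^{12} ≡ 1 (mod 13). 104 = 8×12 + 8. So 11^{104} ≡ 11^{8} ≡ 9 (mod 13)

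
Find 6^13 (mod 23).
Using repeated squaring. 13 = 8 + 4 + 1 (binary 1101). Repeated squaring mod 23: 6^1 ≡ 6; 6^2 ≡ 6² = 36 ≡ 13; 6^4 ≡ 13² = 169 ≡ 8; 6^8 ≡ 8² = 64 ≡ 18. Multiply: 6^13 = 6^8 × 6^4 × 6^1 ≡ 18 × 8 × 6 (mod 23): 18 × 8 = 144 ≡ 6; 6 × 6 = 36 ≡ 13. So 6^13 ≡ 13 (mod 23).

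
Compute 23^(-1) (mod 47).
45

Using Extended Euclidean Algorithm:
gcd(23, 47) = 1
Bezout coefficients: 23 × -2 + 47 × 1 = 1
So 23 × -2 ≡ 1 (mod 47)
The inverse is -2 mod 47 = 45
Verification: 23 × 45 = 1035 = 22 × 47 + 1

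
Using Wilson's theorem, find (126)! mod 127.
By Wilson's theorem, (126)! ≡ -1 ≡ 126 (mod 127)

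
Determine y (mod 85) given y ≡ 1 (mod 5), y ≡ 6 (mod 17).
6

Using the Chinese Remainder Theorem:
M = product of moduli = 85
For equation 1: M_1 = 17, 17 ≡ 2 (mod 5), inverse of 17 mod 5 is 3 (check: 2 × 3 = 6 ≡ 1 (mod 5))
For equation 2: M_2 = 5, 5 ≡ 5 (mod 17), inverse of 5 mod 17 is 7 (check: 5 × 7 = 35 ≡ 1 (mod 17))
Combine: y ≡ Σ r_i×M_i×(M_i⁻¹ mod m_i) = 1×17×3 + 6×5×7 = 51 + 210 = 261
261 mod 85 = 6
y ≡ 6 (mod 85)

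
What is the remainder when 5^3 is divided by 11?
3 = 2 + 1 (binary 11). Repeated squaring mod 11: 5^1 ≡ 5; 5^2 ≡ 5² = 25 ≡ 3. Multiply: 5^3 = 5^2 × 5^1 ≡ 3 × 5 (mod 11): 3 × 5 = 15 ≡ 4. So 5^3 ≡ 4 (mod 11).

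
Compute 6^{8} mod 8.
0

Using successive squaring:
Binary expansion of 8: 1000
Powers of 6 mod 8 (each is the square of the previous):
  6^1 ≡ 6 (mod 8)
  6^2 ≡ 6² = 36 ≡ 4 (mod 8)
  6^4 ≡ 4² = 16 ≡ 0 (mod 8)
  6^8 ≡ 0² = 0 ≡ 0 (mod 8)
8 is a power of 2, so 6^8 is the last square: ≡ 0 (mod 8)
Result: 6^8 ≡ 0 (mod 8)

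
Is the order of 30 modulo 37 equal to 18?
Yes, ord_37(30) = 18.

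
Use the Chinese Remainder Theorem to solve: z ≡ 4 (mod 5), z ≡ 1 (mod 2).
M = 5 × 2 = 10. M₁ = 2, y₁ ≡ 3 (mod 5). M₂ = 5, y₂ ≡ 1 (mod 2). z = 4×2×3 + 1×5×1 ≡ 9 (mod 10)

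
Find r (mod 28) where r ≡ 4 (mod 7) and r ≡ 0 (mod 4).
M = 7 × 4 = 28. M₁ = 4, y₁ ≡ 2 (mod 7). M₂ = 7, y₂ ≡ 3 (mod 4). r = 4×4×2 + 0×7×3 ≡ 4 (mod 28)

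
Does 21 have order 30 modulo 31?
p - 1 = 30 has prime divisors 2, 3, 5. Check 21^(30/q) mod 31 for each: 21^(30/2) = 21^15 ≡ 30, 21^(30/3) = 21^10 ≡ 5, 21^(30/5) = 21^6 ≡ 2 (mod 31). None of these is 1, so 21 has order 30 = φ(31), so it is a primitive root mod 31.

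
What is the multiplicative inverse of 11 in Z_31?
11^(-1) ≡ 17 (mod 31). Verification: 11 × 17 = 187 ≡ 1 (mod 31)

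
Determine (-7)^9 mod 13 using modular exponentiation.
(-7) ≡ 6 (mod 13). 9 = 8 + 1 (binary 1001). Repeated squaring mod 13: 6^1 ≡ 6; 6^2 ≡ 6² = 36 ≡ 10; 6^4 ≡ 10² = 100 ≡ 9; 6^8 ≡ 9² = 81 ≡ 3. Multiply: (-7)^9 ≡ 6^8 × 6^1 ≡ 3 × 6 (mod 13): 3 × 6 = 18 ≡ 5. So (-7)^9 ≡ 5 (mod 13).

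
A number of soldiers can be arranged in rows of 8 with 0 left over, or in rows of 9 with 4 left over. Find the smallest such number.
M = 8 × 9 = 72. M₁ = 9, y₁ ≡ 1 (mod 8). M₂ = 8, y₂ ≡ 8 (mod 9). x = 0×9×1 + 4×8×8 ≡ 40 (mod 72). The smallest positive such number is 40.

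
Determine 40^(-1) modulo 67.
40^(-1) ≡ 62 (mod 67). Verification: 40 × 62 = 2480 ≡ 1 (mod 67)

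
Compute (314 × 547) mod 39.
2

(314 × 547) = 171758
171758 mod 39 = 2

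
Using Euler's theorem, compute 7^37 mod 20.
By Euler: 7^{8} ≡ 1 (mod 20) since gcd(7, 20) = 1. 37 = 4×8 + 5. So 7^{37} ≡ 7^{5} ≡ 7 (mod 20)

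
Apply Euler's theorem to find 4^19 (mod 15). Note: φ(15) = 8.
By Euler: 4^{8} ≡ 1 (mod 15) since gcd(4, 15) = 1. 19 = 2×8 + 3. So 4^{19} ≡ 4^{3} ≡ 4 (mod 15)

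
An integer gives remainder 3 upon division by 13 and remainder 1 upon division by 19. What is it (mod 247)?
M = 13 × 19 = 247. M₁ = 19, y₁ ≡ 11 (mod 13). M₂ = 13, y₂ ≡ 3 (mod 19). z = 3×19×11 + 1×13×3 ≡ 172 (mod 247). The smallest positive such number is 172.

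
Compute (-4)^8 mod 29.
(-4) ≡ 25 (mod 29). 8 = 8 (binary 1000). Repeated squaring mod 29: 25^1 ≡ 25; 25^2 ≡ 25² = 625 ≡ 16; 25^4 ≡ 16² = 256 ≡ 24; 25^8 ≡ 24² = 576 ≡ 25. So (-4)^8 ≡ 25 (mod 29).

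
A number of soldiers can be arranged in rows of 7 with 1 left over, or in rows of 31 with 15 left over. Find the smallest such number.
M = 7 × 31 = 217. M₁ = 31, y₁ ≡ 5 (mod 7). M₂ = 7, y₂ ≡ 9 (mod 31). x = 1×31×5 + 15×7×9 ≡ 15 (mod 217). The smallest positive such number is 15.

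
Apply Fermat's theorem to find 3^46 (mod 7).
By Fermat: 3^{6} ≡ 1 (mod 7). 46 = 7×6 + 4. So 3^{46} ≡ 3^{4} ≡ 4 (mod 7)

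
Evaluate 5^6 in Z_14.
6 = 4 + 2 (binary 110). Repeated squaring mod 14: 5^1 ≡ 5; 5^2 ≡ 5² = 25 ≡ 11; 5^4 ≡ 11² = 121 ≡ 9. Multiply: 5^6 = 5^4 × 5^2 ≡ 9 × 11 (mod 14): 9 × 11 = 99 ≡ 1. So 5^6 ≡ 1 (mod 14).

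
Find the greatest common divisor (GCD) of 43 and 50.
1

Using the Euclidean algorithm:
43 = 0 × 50 + 43
50 = 1 × 43 + 7
43 = 6 × 7 + 1
7 = 7 × 1 + 0

GCD(43, 50) = 1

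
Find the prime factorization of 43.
43

Divide by primes starting from smallest:
43 ÷ 43 = 1

43 = 43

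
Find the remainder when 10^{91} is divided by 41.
By Fermat: 10^{40} ≡ 1 (mod 41). 91 = 2×40 + 11. So 10^{91} ≡ 10^{11} ≡ 10 (mod 41)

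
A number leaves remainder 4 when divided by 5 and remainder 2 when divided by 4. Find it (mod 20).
M = 5 × 4 = 20. M₁ = 4, y₁ ≡ 4 (mod 5). M₂ = 5, y₂ ≡ 1 (mod 4). k = 4×4×4 + 2×5×1 ≡ 14 (mod 20)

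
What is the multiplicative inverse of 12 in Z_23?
2

Using Extended Euclidean Algorithm:
gcd(12, 23) = 1
Bezout coefficients: 12 × 2 + 23 × -1 = 1
So 12 × 2 ≡ 1 (mod 23)
The inverse is 2 mod 23 = 2
Verification: 12 × 2 = 24 = 1 × 23 + 1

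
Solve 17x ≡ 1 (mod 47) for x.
36

Using Extended Euclidean Algorithm:
gcd(17, 47) = 1
Bezout coefficients: 17 × -11 + 47 × 4 = 1
So 17 × -11 ≡ 1 (mod 47)
The inverse is -11 mod 47 = 36
Verification: 17 × 36 = 612 = 13 × 47 + 1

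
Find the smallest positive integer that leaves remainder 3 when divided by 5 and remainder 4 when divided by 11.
M = 5 × 11 = 55. M₁ = 11, y₁ ≡ 1 (mod 5). M₂ = 5, y₂ ≡ 9 (mod 11). r = 3×11×1 + 4×5×9 ≡ 48 (mod 55). The smallest positive such number is 48.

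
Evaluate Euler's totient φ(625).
500

Prime factorization: 625 = 5^4
Using the formula φ(n) = n × Π(1 - 1/p) for each prime factor p:
φ(625) = 625 × (1 - 1/5)
φ(625) = 500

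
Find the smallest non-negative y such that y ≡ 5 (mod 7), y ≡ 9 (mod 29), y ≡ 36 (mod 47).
8825

Using the Chinese Remainder Theorem:
M = product of moduli = 9541
For equation 1: M_1 = 1363, 1363 ≡ 5 (mod 7), inverse of 1363 mod 7 is 3 (check: 5 × 3 = 15 ≡ 1 (mod 7))
For equation 2: M_2 = 329, 329 ≡ 10 (mod 29), inverse of 329 mod 29 is 3 (check: 10 × 3 = 30 ≡ 1 (mod 29))
For equation 3: M_3 = 203, 203 ≡ 15 (mod 47), inverse of 203 mod 47 is 22 (check: 15 × 22 = 330 ≡ 1 (mod 47))
Combine: y ≡ Σ r_i×M_i×(M_i⁻¹ mod m_i) = 5×1363×3 + 9×329×3 + 36×203×22 = 20445 + 8883 + 160776 = 190104
190104 mod 9541 = 8825
y ≡ 8825 (mod 9541)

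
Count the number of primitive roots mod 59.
Number of primitive roots mod 59 = φ(58) = 28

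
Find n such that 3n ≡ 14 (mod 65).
48

Since gcd(3, 65) = 1 divides 14, a solution exists.
Multiply both sides by the inverse of 3 mod 65:
  3^(-1) mod 65 = 22
  x ≡ 22 × 14 ≡ 308 ≡ 48 (mod 65)
Verification: 3 × 48 = 144 = 2 × 65 + 14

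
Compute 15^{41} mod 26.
19

Using successive squaring:
Binary expansion of 41: 101001
Powers of 15 mod 26 (each is the square of the previous):
  15^1 ≡ 15 (mod 26)
  15^2 ≡ 15² = 225 ≡ 17 (mod 26)
  15^4 ≡ 17² = 289 ≡ 3 (mod 26)
  15^8 ≡ 3² = 9 ≡ 9 (mod 26)
  15^16 ≡ 9² = 81 ≡ 3 (mod 26)
  15^32 ≡ 3² = 9 ≡ 9 (mod 26)
41 = 32 + 8 + 1, so 15^41 = 15^32 × 15^8 × 15^1 ≡ 9 × 9 × 15 (mod 26)
Multiplying step by step:
  9 × 9 = 81 ≡ 3 (mod 26)
  3 × 15 = 45 ≡ 19 (mod 26)
Result: 15^41 ≡ 19 (mod 26)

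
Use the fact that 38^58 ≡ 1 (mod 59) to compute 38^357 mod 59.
By Fermat: 38^{58} ≡ 1 (mod 59). 357 = 6×58 + 9. So 38^{357} ≡ 38^{9} ≡ 8 (mod 59)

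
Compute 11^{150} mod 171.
1

Using successive squaring:
Binary expansion of 150: 10010110
Powers of 11 mod 171 (each is the square of the previous):
  11^1 ≡ 11 (mod 171)
  11^2 ≡ 11² = 121 ≡ 121 (mod 171)
  11^4 ≡ 121² = 14641 ≡ 106 (mod 171)
  11^8 ≡ 106² = 11236 ≡ 121 (mod 171)
  11^16 ≡ 121² = 14641 ≡ 106 (mod 171)
  11^32 ≡ 106² = 11236 ≡ 121 (mod 171)
  11^64 ≡ 121² = 14641 ≡ 106 (mod 171)
  11^128 ≡ 106² = 11236 ≡ 121 (mod 171)
150 = 128 + 16 + 4 + 2, so 11^150 = 11^128 × 11^16 × 11^4 × 11^2 ≡ 121 × 106 × 106 × 121 (mod 171)
Multiplying step by step:
  121 × 106 = 12826 ≡ 1 (mod 171)
  1 × 106 = 106 ≡ 106 (mod 171)
  106 × 121 = 12826 ≡ 1 (mod 171)
Result: 11^150 ≡ 1 (mod 171)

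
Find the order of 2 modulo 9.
Powers of 2 mod 9: 2^1≡2, 2^2≡4, 2^3≡8, 2^4≡7, 2^5≡5, 2^6≡1. Order = 6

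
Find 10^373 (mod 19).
Using Fermat: 10^{18} ≡ 1 (mod 19). 373 ≡ 13 (mod 18). So 10^{373} ≡ 10^{13} ≡ 13 (mod 19)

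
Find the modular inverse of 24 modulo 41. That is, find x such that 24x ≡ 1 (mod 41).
12

Using Extended Euclidean Algorithm:
gcd(24, 41) = 1
Bezout coefficients: 24 × 12 + 41 × -7 = 1
So 24 × 12 ≡ 1 (mod 41)
The inverse is 12 mod 41 = 12
Verification: 24 × 12 = 288 = 7 × 41 + 1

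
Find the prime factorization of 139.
139

Divide by primes starting from smallest:
139 ÷ 139 = 1

139 = 139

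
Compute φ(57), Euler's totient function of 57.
36

Prime factorization: 57 = 3 × 19
Using the formula φ(n) = n × Π(1 - 1/p) for each prime factor p:
φ(57) = 57 × (1 - 1/3) × (1 - 1/19)
φ(57) = 36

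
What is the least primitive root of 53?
2

A primitive root g modulo p has order p-1 = 52
Prime divisors of 52: [2, 13]
g is a primitive root iff g^(52/q) ≢ 1 (mod 53) for each prime divisor q
Testing small values:
  g = 2: 2^26 ≡ 52, 2^4 ≡ 16 (mod 53) → none is 1, primitive root!
The smallest primitive root is 2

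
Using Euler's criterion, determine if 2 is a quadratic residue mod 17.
By Euler's criterion: 2^{8} ≡ 1 (mod 17). Since this equals 1, 2 is a QR.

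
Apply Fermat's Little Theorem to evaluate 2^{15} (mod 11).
10

By Fermat's Little Theorem, a^(p-1) ≡ 1 (mod p) for prime p and gcd(a, p) = 1
Here p = 11, so 2^10 ≡ 1 (mod 11)
We can reduce the exponent: 15 mod 10 = 5
So 2^15 ≡ 2^5 (mod 11)
Computing: 2^5 mod 11 = 10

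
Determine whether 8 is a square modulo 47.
By Euler's criterion: 8^{23} ≡ 1 (mod 47). Since this equals 1, 8 is a QR.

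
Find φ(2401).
2058

Prime factorization: 2401 = 7^4
Using the formula φ(n) = n × Π(1 - 1/p) for each prime factor p:
φ(2401) = 2401 × (1 - 1/7)
φ(2401) = 2058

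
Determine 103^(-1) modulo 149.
103^(-1) ≡ 68 (mod 149). Verification: 103 × 68 = 7004 ≡ 1 (mod 149)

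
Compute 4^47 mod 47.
Using Fermat: 4^{46} ≡ 1 (mod 47). 47 ≡ 1 (mod 46). So 4^{47} ≡ 4^{1} ≡ 4 (mod 47)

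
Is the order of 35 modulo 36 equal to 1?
No, the actual order is 2, not 1.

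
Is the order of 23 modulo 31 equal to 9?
No, the actual order is 10, not 9.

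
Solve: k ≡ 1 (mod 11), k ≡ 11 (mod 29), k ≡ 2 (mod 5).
M = 11 × 29 × 5 = 1595. M₁ = 145, y₁ ≡ 6 (mod 11). M₂ = 55, y₂ ≡ 19 (mod 29). M₃ = 319, y₃ ≡ 4 (mod 5). k = 1×145×6 + 11×55×19 + 2×319×4 ≡ 562 (mod 1595)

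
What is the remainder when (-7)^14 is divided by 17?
Using repeated squaring. (-7) ≡ 10 (mod 17). 14 = 8 + 4 + 2 (binary 1110). Repeated squaring mod 17: 10^1 ≡ 10; 10^2 ≡ 10² = 100 ≡ 15; 10^4 ≡ 15² = 225 ≡ 4; 10^8 ≡ 4² = 16 ≡ 16. Multiply: (-7)^14 ≡ 10^8 × 10^4 × 10^2 ≡ 16 × 4 × 15 (mod 17): 16 × 4 = 64 ≡ 13; 13 × 15 = 195 ≡ 8. So (-7)^14 ≡ 8 (mod 17).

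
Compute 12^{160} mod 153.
18

Using successive squaring:
Binary expansion of 160: 10100000
Powers of 12 mod 153 (each is the square of the previous):
  12^1 ≡ 12 (mod 153)
  12^2 ≡ 12² = 144 ≡ 144 (mod 153)
  12^4 ≡ 144² = 20736 ≡ 81 (mod 153)
  12^8 ≡ 81² = 6561 ≡ 135 (mod 153)
  12^16 ≡ 135² = 18225 ≡ 18 (mod 153)
  12^32 ≡ 18² = 324 ≡ 18 (mod 153)
  12^64 ≡ 18² = 324 ≡ 18 (mod 153)
  12^128 ≡ 18² = 324 ≡ 18 (mod 153)
160 = 128 + 32, so 12^160 = 12^128 × 12^32 ≡ 18 × 18 (mod 153)
Multiplying step by step:
  18 × 18 = 324 ≡ 18 (mod 153)
Result: 12^160 ≡ 18 (mod 153)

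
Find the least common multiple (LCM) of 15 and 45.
45

First find GCD(15, 45) using the Euclidean algorithm:
15 = 0 × 45 + 15
45 = 3 × 15 + 0
GCD(15, 45) = 15

LCM formula: LCM(a, b) = (a × b) / GCD(a, b)
LCM(15, 45) = (15 × 45) / 15
LCM(15, 45) = 675 / 15
LCM(15, 45) = 45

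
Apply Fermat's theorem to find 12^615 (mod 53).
By Fermat: 12^{52} ≡ 1 (mod 53). 615 ≡ 43 (mod 52). So 12^{615} ≡ 12^{43} ≡ 19 (mod 53)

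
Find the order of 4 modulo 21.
Powers of 4 mod 21: 4^1≡4, 4^2≡16, 4^3≡1. Order = 3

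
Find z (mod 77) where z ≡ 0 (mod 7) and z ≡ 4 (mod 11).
M = 7 × 11 = 77. M₁ = 11, y₁ ≡ 2 (mod 7). M₂ = 7, y₂ ≡ 8 (mod 11). z = 0×11×2 + 4×7×8 ≡ 70 (mod 77)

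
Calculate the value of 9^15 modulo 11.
Using Fermat: 9^{10} ≡ 1 (mod 11). 15 ≡ 5 (mod 10). So 9^{15} ≡ 9^{5} ≡ 1 (mod 11)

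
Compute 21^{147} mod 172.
1

Using successive squaring:
Binary expansion of 147: 10010011
Powers of 21 mod 172 (each is the square of the previous):
  21^1 ≡ 21 (mod 172)
  21^2 ≡ 21² = 441 ≡ 97 (mod 172)
  21^4 ≡ 97² = 9409 ≡ 121 (mod 172)
  21^8 ≡ 121² = 14641 ≡ 21 (mod 172)
  21^16 ≡ 21² = 441 ≡ 97 (mod 172)
  21^32 ≡ 97² = 9409 ≡ 121 (mod 172)
  21^64 ≡ 121² = 14641 ≡ 21 (mod 172)
  21^128 ≡ 21² = 441 ≡ 97 (mod 172)
147 = 128 + 16 + 2 + 1, so 21^147 = 21^128 × 21^16 × 21^2 × 21^1 ≡ 97 × 97 × 97 × 21 (mod 172)
Multiplying step by step:
  97 × 97 = 9409 ≡ 121 (mod 172)
  121 × 97 = 11737 ≡ 41 (mod 172)
  41 × 21 = 861 ≡ 1 (mod 172)
Result: 21^147 ≡ 1 (mod 172)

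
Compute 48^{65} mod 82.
44

Using successive squaring:
Binary expansion of 65: 1000001
Powers of 48 mod 82 (each is the square of the previous):
  48^1 ≡ 48 (mod 82)
  48^2 ≡ 48² = 2304 ≡ 8 (mod 82)
  48^4 ≡ 8² = 64 ≡ 64 (mod 82)
  48^8 ≡ 64² = 4096 ≡ 78 (mod 82)
  48^16 ≡ 78² = 6084 ≡ 16 (mod 82)
  48^32 ≡ 16² = 256 ≡ 10 (mod 82)
  48^64 ≡ 10² = 100 ≡ 18 (mod 82)
65 = 64 + 1, so 48^65 = 48^64 × 48^1 ≡ 18 × 48 (mod 82)
Multiplying step by step:
  18 × 48 = 864 ≡ 44 (mod 82)
Result: 48^65 ≡ 44 (mod 82)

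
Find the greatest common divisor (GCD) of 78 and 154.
2

Using the Euclidean algorithm:
78 = 0 × 154 + 78
154 = 1 × 78 + 76
78 = 1 × 76 + 2
76 = 38 × 2 + 0

GCD(78, 154) = 2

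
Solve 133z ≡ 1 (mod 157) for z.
133^(-1) ≡ 85 (mod 157). Verification: 133 × 85 = 11305 ≡ 1 (mod 157)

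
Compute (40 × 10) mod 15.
10

(40 × 10) = 400
400 mod 15 = 10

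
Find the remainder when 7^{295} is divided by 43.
By Fermat: 7^{42} ≡ 1 (mod 43). 295 = 7×42 + 1. So 7^{295} ≡ 7^{1} ≡ 7 (mod 43)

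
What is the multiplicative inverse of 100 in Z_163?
100^(-1) ≡ 119 (mod 163). Verification: 100 × 119 = 11900 ≡ 1 (mod 163)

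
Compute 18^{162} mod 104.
64

Using successive squaring:
Binary expansion of 162: 10100010
Powers of 18 mod 104 (each is the square of the previous):
  18^1 ≡ 18 (mod 104)
  18^2 ≡ 18² = 324 ≡ 12 (mod 104)
  18^4 ≡ 12² = 144 ≡ 40 (mod 104)
  18^8 ≡ 40² = 1600 ≡ 40 (mod 104)
  18^16 ≡ 40² = 1600 ≡ 40 (mod 104)
  18^32 ≡ 40² = 1600 ≡ 40 (mod 104)
  18^64 ≡ 40² = 1600 ≡ 40 (mod 104)
  18^128 ≡ 40² = 1600 ≡ 40 (mod 104)
162 = 128 + 32 + 2, so 18^162 = 18^128 × 18^32 × 18^2 ≡ 40 × 40 × 12 (mod 104)
Multiplying step by step:
  40 × 40 = 1600 ≡ 40 (mod 104)
  40 × 12 = 480 ≡ 64 (mod 104)
Result: 18^162 ≡ 64 (mod 104)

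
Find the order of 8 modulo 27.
Powers of 8 mod 27: 8^1≡8, 8^2≡10, 8^3≡26, 8^4≡19, 8^5≡17, 8^6≡1. Order = 6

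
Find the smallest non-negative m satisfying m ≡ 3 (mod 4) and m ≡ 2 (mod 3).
M = 4 × 3 = 12. M₁ = 3, y₁ ≡ 3 (mod 4). M₂ = 4, y₂ ≡ 1 (mod 3). m = 3×3×3 + 2×4×1 ≡ 11 (mod 12)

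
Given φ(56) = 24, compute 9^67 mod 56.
By Euler: 9^{24} ≡ 1 (mod 56) since gcd(9, 56) = 1. 67 = 2×24 + 19. So 9^{67} ≡ 9^{19} ≡ 9 (mod 56)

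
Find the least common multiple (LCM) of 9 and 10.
90

First find GCD(9, 10) using the Euclidean algorithm:
9 = 0 × 10 + 9
10 = 1 × 9 + 1
9 = 9 × 1 + 0
GCD(9, 10) = 1

LCM formula: LCM(a, b) = (a × b) / GCD(a, b)
LCM(9, 10) = (9 × 10) / 1
LCM(9, 10) = 90 / 1
LCM(9, 10) = 90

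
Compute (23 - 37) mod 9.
4

(23 - 37) = -14
-14 mod 9 = 4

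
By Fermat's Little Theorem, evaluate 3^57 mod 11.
By Fermat: 3^{10} ≡ 1 (mod 11). 57 = 5×10 + 7. So 3^{57} ≡ 3^{7} ≡ 9 (mod 11)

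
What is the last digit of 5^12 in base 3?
Using Fermat: 5^{2} ≡ 1 (mod 3). 12 ≡ 0 (mod 2). So 5^{12} ≡ 5^{0} ≡ 1 (mod 3)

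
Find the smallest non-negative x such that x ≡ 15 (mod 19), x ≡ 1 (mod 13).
53

Using the Chinese Remainder Theorem:
M = product of moduli = 247
For equation 1: M_1 = 13, 13 ≡ 13 (mod 19), inverse of 13 mod 19 is 3 (check: 13 × 3 = 39 ≡ 1 (mod 19))
For equation 2: M_2 = 19, 19 ≡ 6 (mod 13), inverse of 19 mod 13 is 11 (check: 6 × 11 = 66 ≡ 1 (mod 13))
Combine: x ≡ Σ r_i×M_i×(M_i⁻¹ mod m_i) = 15×13×3 + 1×19×11 = 585 + 209 = 794
794 mod 247 = 53
x ≡ 53 (mod 247)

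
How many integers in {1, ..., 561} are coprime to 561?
320

Prime factorization: 561 = 3 × 11 × 17
Using the formula φ(n) = n × Π(1 - 1/p) for each prime factor p:
φ(561) = 561 × (1 - 1/3) × (1 - 1/11) × (1 - 1/17)
φ(561) = 320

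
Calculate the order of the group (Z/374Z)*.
160

Prime factorization: 374 = 2 × 11 × 17
Using the formula φ(n) = n × Π(1 - 1/p) for each prime factor p:
φ(374) = 374 × (1 - 1/2) × (1 - 1/11) × (1 - 1/17)
φ(374) = 160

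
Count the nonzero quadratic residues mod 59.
For prime 59, there are (p-1)/2 = (59-1)/2 = 29 quadratic residues (excluding 0).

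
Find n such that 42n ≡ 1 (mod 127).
42^(-1) ≡ 124 (mod 127). Verification: 42 × 124 = 5208 ≡ 1 (mod 127)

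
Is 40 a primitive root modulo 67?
No

To verify, check if 40^(66/q) ≢ 1 (mod 67) for each prime divisor q of 66
Divisors of 66 = 66: [1, 2, 3, 6, 11, 22, 33, 66]
  40^(66/11) = 40^6 ≡ 24 (mod 67)
  40^(66/2) = 40^33 ≡ 1 (mod 67)
  40^(66/3) = 40^22 ≡ 1 (mod 67)
Conclusion: 40 is not a primitive root modulo 67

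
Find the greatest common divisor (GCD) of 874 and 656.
2

Using the Euclidean algorithm:
874 = 1 × 656 + 218
656 = 3 × 218 + 2
218 = 109 × 2 + 0

GCD(874, 656) = 2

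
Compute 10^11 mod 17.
Using repeated squaring. 11 = 8 + 2 + 1 (binary 1011). Repeated squaring mod 17: 10^1 ≡ 10; 10^2 ≡ 10² = 100 ≡ 15; 10^4 ≡ 15² = 225 ≡ 4; 10^8 ≡ 4² = 16 ≡ 16. Multiply: 10^11 = 10^8 × 10^2 × 10^1 ≡ 16 × 15 × 10 (mod 17): 16 × 15 = 240 ≡ 2; 2 × 10 = 20 ≡ 3. So 10^11 ≡ 3 (mod 17).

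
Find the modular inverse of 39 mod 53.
39^(-1) ≡ 34 (mod 53). Verification: 39 × 34 = 1326 ≡ 1 (mod 53)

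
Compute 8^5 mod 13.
5 = 4 + 1 (binary 101). Repeated squaring mod 13: 8^1 ≡ 8; 8^2 ≡ 8² = 64 ≡ 12; 8^4 ≡ 12² = 144 ≡ 1. Multiply: 8^5 = 8^4 × 8^1 ≡ 1 × 8 (mod 13): 1 × 8 = 8 ≡ 8. So 8^5 ≡ 8 (mod 13).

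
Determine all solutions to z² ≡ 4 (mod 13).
The square roots of 4 mod 13 are 11 and 2. Verify: 11² = 121 ≡ 4 (mod 13)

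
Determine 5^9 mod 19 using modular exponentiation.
9 = 8 + 1 (binary 1001). Repeated squaring mod 19: 5^1 ≡ 5; 5^2 ≡ 5² = 25 ≡ 6; 5^4 ≡ 6² = 36 ≡ 17; 5^8 ≡ 17² = 289 ≡ 4. Multiply: 5^9 = 5^8 × 5^1 ≡ 4 × 5 (mod 19): 4 × 5 = 20 ≡ 1. So 5^9 ≡ 1 (mod 19).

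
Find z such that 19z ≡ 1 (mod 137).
19^(-1) ≡ 101 (mod 137). Verification: 19 × 101 = 1919 ≡ 1 (mod 137)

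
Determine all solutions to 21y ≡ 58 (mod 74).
38

Since gcd(21, 74) = 1 divides 58, a solution exists.
Multiply both sides by the inverse of 21 mod 74:
  21^(-1) mod 74 = 67
  x ≡ 67 × 58 ≡ 3886 ≡ 38 (mod 74)
Verification: 21 × 38 = 798 = 10 × 74 + 58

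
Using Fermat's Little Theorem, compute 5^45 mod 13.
By Fermat: 5^{12} ≡ 1 (mod 13). 45 = 3×12 + 9. So 5^{45} ≡ 5^{9} ≡ 5 (mod 13)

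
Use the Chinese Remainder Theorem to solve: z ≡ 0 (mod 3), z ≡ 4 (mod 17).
M = 3 × 17 = 51. M₁ = 17, y₁ ≡ 2 (mod 3). M₂ = 3, y₂ ≡ 6 (mod 17). z = 0×17×2 + 4×3×6 ≡ 21 (mod 51)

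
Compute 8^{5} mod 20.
8

Using successive squaring:
Binary expansion of 5: 101
Powers of 8 mod 20 (each is the square of the previous):
  8^1 ≡ 8 (mod 20)
  8^2 ≡ 8² = 64 ≡ 4 (mod 20)
  8^4 ≡ 4² = 16 ≡ 16 (mod 20)
5 = 4 + 1, so 8^5 = 8^4 × 8^1 ≡ 16 × 8 (mod 20)
Multiplying step by step:
  16 × 8 = 128 ≡ 8 (mod 20)
Result: 8^5 ≡ 8 (mod 20)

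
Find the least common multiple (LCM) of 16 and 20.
80

First find GCD(16, 20) using the Euclidean algorithm:
16 = 0 × 20 + 16
20 = 1 × 16 + 4
16 = 4 × 4 + 0
GCD(16, 20) = 4

LCM formula: LCM(a, b) = (a × b) / GCD(a, b)
LCM(16, 20) = (16 × 20) / 4
LCM(16, 20) = 320 / 4
LCM(16, 20) = 80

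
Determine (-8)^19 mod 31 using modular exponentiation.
Using repeated squaring. (-8) ≡ 23 (mod 31). 19 = 16 + 2 + 1 (binary 10011). Repeated squaring mod 31: 23^1 ≡ 23; 23^2 ≡ 23² = 529 ≡ 2; 23^4 ≡ 2² = 4 ≡ 4; 23^8 ≡ 4² = 16 ≡ 16; 23^16 ≡ 16² = 256 ≡ 8. Multiply: (-8)^19 ≡ 23^16 × 23^2 × 23^1 ≡ 8 × 2 × 23 (mod 31): 8 × 2 = 16 ≡ 16; 16 × 23 = 368 ≡ 27. So (-8)^19 ≡ 27 (mod 31).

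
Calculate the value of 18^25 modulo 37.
Using repeated squaring. 25 = 16 + 8 + 1 (binary 11001). Repeated squaring mod 37: 18^1 ≡ 18; 18^2 ≡ 18² = 324 ≡ 28; 18^4 ≡ 28² = 784 ≡ 7; 18^8 ≡ 7² = 49 ≡ 12; 18^16 ≡ 12² = 144 ≡ 33. Multiply: 18^25 = 18^16 × 18^8 × 18^1 ≡ 33 × 12 × 18 (mod 37): 33 × 12 = 396 ≡ 26; 26 × 18 = 468 ≡ 24. So 18^25 ≡ 24 (mod 37).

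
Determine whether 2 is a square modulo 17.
By Euler's criterion: 2^{8} ≡ 1 (mod 17). Since this equals 1, 2 is a QR.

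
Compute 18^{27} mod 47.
25

Using successive squaring:
Binary expansion of 27: 11011
Powers of 18 mod 47 (each is the square of the previous):
  18^1 ≡ 18 (mod 47)
  18^2 ≡ 18² = 324 ≡ 42 (mod 47)
  18^4 ≡ 42² = 1764 ≡ 25 (mod 47)
  18^8 ≡ 25² = 625 ≡ 14 (mod 47)
  18^16 ≡ 14² = 196 ≡ 8 (mod 47)
27 = 16 + 8 + 2 + 1, so 18^27 = 18^16 × 18^8 × 18^2 × 18^1 ≡ 8 × 14 × 42 × 18 (mod 47)
Multiplying step by step:
  8 × 14 = 112 ≡ 18 (mod 47)
  18 × 42 = 756 ≡ 4 (mod 47)
  4 × 18 = 72 ≡ 25 (mod 47)
Result: 18^27 ≡ 25 (mod 47)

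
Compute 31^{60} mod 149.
145

Using successive squaring:
Binary expansion of 60: 111100
Powers of 31 mod 149 (each is the square of the previous):
  31^1 ≡ 31 (mod 149)
  31^2 ≡ 31² = 961 ≡ 67 (mod 149)
  31^4 ≡ 67² = 4489 ≡ 19 (mod 149)
  31^8 ≡ 19² = 361 ≡ 63 (mod 149)
  31^16 ≡ 63² = 3969 ≡ 95 (mod 149)
  31^32 ≡ 95² = 9025 ≡ 85 (mod 149)
60 = 32 + 16 + 8 + 4, so 31^60 = 31^32 × 31^16 × 31^8 × 31^4 ≡ 85 × 95 × 63 × 19 (mod 149)
Multiplying step by step:
  85 × 95 = 8075 ≡ 29 (mod 149)
  29 × 63 = 1827 ≡ 39 (mod 149)
  39 × 19 = 741 ≡ 145 (mod 149)
Result: 31^60 ≡ 145 (mod 149)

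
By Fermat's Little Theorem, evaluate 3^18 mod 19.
By Fermat's Little Theorem, 3^{18} ≡ 1 (mod 19) since 19 is prime and gcd(3, 19) = 1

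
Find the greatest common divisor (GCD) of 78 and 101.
1

Using the Euclidean algorithm:
78 = 0 × 101 + 78
101 = 1 × 78 + 23
78 = 3 × 23 + 9
23 = 2 × 9 + 5
9 = 1 × 5 + 4
5 = 1 × 4 + 1
4 = 4 × 1 + 0

GCD(78, 101) = 1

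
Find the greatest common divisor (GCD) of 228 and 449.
1

Using the Euclidean algorithm:
228 = 0 × 449 + 228
449 = 1 × 228 + 221
228 = 1 × 221 + 7
221 = 31 × 7 + 4
7 = 1 × 4 + 3
4 = 1 × 3 + 1
3 = 3 × 1 + 0

GCD(228, 449) = 1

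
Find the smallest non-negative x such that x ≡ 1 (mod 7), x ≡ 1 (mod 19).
1

Using the Chinese Remainder Theorem:
M = product of moduli = 133
For equation 1: M_1 = 19, 19 ≡ 5 (mod 7), inverse of 19 mod 7 is 3 (check: 5 × 3 = 15 ≡ 1 (mod 7))
For equation 2: M_2 = 7, 7 ≡ 7 (mod 19), inverse of 7 mod 19 is 11 (check: 7 × 11 = 77 ≡ 1 (mod 19))
Combine: x ≡ Σ r_i×M_i×(M_i⁻¹ mod m_i) = 1×19×3 + 1×7×11 = 57 + 77 = 134
134 mod 133 = 1
x ≡ 1 (mod 133)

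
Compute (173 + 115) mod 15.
3

(173 + 115) = 288
288 mod 15 = 3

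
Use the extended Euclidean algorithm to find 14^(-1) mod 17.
Extended GCD: 14(-6) + 17(5) = 1. So 14^(-1) ≡ 11 ≡ 11 (mod 17). Verify: 14 × 11 = 154 ≡ 1 (mod 17)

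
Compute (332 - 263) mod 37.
32

(332 - 263) = 69
69 mod 37 = 32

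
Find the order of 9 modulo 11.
Powers of 9 mod 11: 9^1≡9, 9^2≡4, 9^3≡3, 9^4≡5, 9^5≡1. Order = 5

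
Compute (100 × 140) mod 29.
22

(100 × 140) = 14000
14000 mod 29 = 22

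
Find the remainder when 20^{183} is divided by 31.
By Fermat: 20^{30} ≡ 1 (mod 31). 183 = 6×30 + 3. So 20^{183} ≡ 20^{3} ≡ 2 (mod 31)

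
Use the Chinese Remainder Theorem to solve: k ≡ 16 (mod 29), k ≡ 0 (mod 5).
45

Using the Chinese Remainder Theorem:
M = product of moduli = 145
For equation 1: M_1 = 5, 5 ≡ 5 (mod 29), inverse of 5 mod 29 is 6 (check: 5 × 6 = 30 ≡ 1 (mod 29))
For equation 2: M_2 = 29, 29 ≡ 4 (mod 5), inverse of 29 mod 5 is 4 (check: 4 × 4 = 16 ≡ 1 (mod 5))
Combine: k ≡ Σ r_i×M_i×(M_i⁻¹ mod m_i) = 16×5×6 + 0×29×4 = 480 + 0 = 480
480 mod 145 = 45
k ≡ 45 (mod 145)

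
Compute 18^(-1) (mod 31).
18^(-1) ≡ 19 (mod 31). Verification: 18 × 19 = 342 ≡ 1 (mod 31)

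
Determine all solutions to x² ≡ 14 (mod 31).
The square roots of 14 mod 31 are 18 and 13. Verify: 18² = 324 ≡ 14 (mod 31)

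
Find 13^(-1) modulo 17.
4

Using Extended Euclidean Algorithm:
gcd(13, 17) = 1
Bezout coefficients: 13 × 4 + 17 × -3 = 1
So 13 × 4 ≡ 1 (mod 17)
The inverse is 4 mod 17 = 4
Verification: 13 × 4 = 52 = 3 × 17 + 1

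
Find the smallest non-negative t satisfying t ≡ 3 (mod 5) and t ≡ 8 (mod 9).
M = 5 × 9 = 45. M₁ = 9, y₁ ≡ 4 (mod 5). M₂ = 5, y₂ ≡ 2 (mod 9). t = 3×9×4 + 8×5×2 ≡ 8 (mod 45)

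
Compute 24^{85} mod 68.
28

Using successive squaring:
Binary expansion of 85: 1010101
Powers of 24 mod 68 (each is the square of the previous):
  24^1 ≡ 24 (mod 68)
  24^2 ≡ 24² = 576 ≡ 32 (mod 68)
  24^4 ≡ 32² = 1024 ≡ 4 (mod 68)
  24^8 ≡ 4² = 16 ≡ 16 (mod 68)
  24^16 ≡ 16² = 256 ≡ 52 (mod 68)
  24^32 ≡ 52² = 2704 ≡ 52 (mod 68)
  24^64 ≡ 52² = 2704 ≡ 52 (mod 68)
85 = 64 + 16 + 4 + 1, so 24^85 = 24^64 × 24^16 × 24^4 × 24^1 ≡ 52 × 52 × 4 × 24 (mod 68)
Multiplying step by step:
  52 × 52 = 2704 ≡ 52 (mod 68)
  52 × 4 = 208 ≡ 4 (mod 68)
  4 × 24 = 96 ≡ 28 (mod 68)
Result: 24^85 ≡ 28 (mod 68)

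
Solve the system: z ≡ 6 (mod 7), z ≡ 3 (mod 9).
M = 7 × 9 = 63. M₁ = 9, y₁ ≡ 4 (mod 7). M₂ = 7, y₂ ≡ 4 (mod 9). z = 6×9×4 + 3×7×4 ≡ 48 (mod 63)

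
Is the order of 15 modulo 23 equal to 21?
No, the actual order is 22, not 21.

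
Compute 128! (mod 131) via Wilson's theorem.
(130)! = (128)! × (129) × (130) ≡ -1 (mod 131). So (128)! ≡ -1 × [(130)(129)]^(-1) ≡ 65 (mod 131)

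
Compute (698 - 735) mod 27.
17

(698 - 735) = -37
-37 mod 27 = 17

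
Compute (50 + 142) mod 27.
3

(50 + 142) = 192
192 mod 27 = 3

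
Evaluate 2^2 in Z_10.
2 = 2 (binary 10). Repeated squaring mod 10: 2^1 ≡ 2; 2^2 ≡ 2² = 4 ≡ 4. So 2^2 ≡ 4 (mod 10).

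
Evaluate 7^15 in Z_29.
Using repeated squaring. 15 = 8 + 4 + 2 + 1 (binary 1111). Repeated squaring mod 29: 7^1 ≡ 7; 7^2 ≡ 7² = 49 ≡ 20; 7^4 ≡ 20² = 400 ≡ 23; 7^8 ≡ 23² = 529 ≡ 7. Multiply: 7^15 = 7^8 × 7^4 × 7^2 × 7^1 ≡ 7 × 23 × 20 × 7 (mod 29): 7 × 23 = 161 ≡ 16; 16 × 20 = 320 ≡ 1; 1 × 7 = 7 ≡ 7. So 7^15 ≡ 7 (mod 29).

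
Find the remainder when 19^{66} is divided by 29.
By Fermat: 19^{28} ≡ 1 (mod 29). 66 = 2×28 + 10. So 19^{66} ≡ 19^{10} ≡ 6 (mod 29)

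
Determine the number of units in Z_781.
700

Prime factorization: 781 = 11 × 71
Using the formula φ(n) = n × Π(1 - 1/p) for each prime factor p:
φ(781) = 781 × (1 - 1/11) × (1 - 1/71)
φ(781) = 700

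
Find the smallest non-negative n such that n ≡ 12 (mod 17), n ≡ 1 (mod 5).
46

Using the Chinese Remainder Theorem:
M = product of moduli = 85
For equation 1: M_1 = 5, 5 ≡ 5 (mod 17), inverse of 5 mod 17 is 7 (check: 5 × 7 = 35 ≡ 1 (mod 17))
For equation 2: M_2 = 17, 17 ≡ 2 (mod 5), inverse of 17 mod 5 is 3 (check: 2 × 3 = 6 ≡ 1 (mod 5))
Combine: n ≡ Σ r_i×M_i×(M_i⁻¹ mod m_i) = 12×5×7 + 1×17×3 = 420 + 51 = 471
471 mod 85 = 46
n ≡ 46 (mod 85)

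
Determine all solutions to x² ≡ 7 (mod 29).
The square roots of 7 mod 29 are 23 and 6. Verify: 23² = 529 ≡ 7 (mod 29)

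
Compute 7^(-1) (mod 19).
7^(-1) ≡ 11 (mod 19). Verification: 7 × 11 = 77 ≡ 1 (mod 19)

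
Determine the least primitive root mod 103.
p - 1 = 102 has prime divisors 2, 3, 17. h is a primitive root mod 103 iff h^(102/q) ≢ 1 (mod 103) for each such q.
h = 2: 2^51 ≡ 1, 2^34 ≡ 46, 2^6 ≡ 64 (mod 103); 2^51 ≡ 1, so not a primitive root.
h = 3: 3^51 ≡ 102, 3^34 ≡ 1, 3^6 ≡ 8 (mod 103); 3^34 ≡ 1, so not a primitive root.
h = 4: 4^51 ≡ 1, 4^34 ≡ 56, 4^6 ≡ 79 (mod 103); 4^51 ≡ 1, so not a primitive root.
h = 5: 5^51 ≡ 102, 5^34 ≡ 56, 5^6 ≡ 72 (mod 103); none is 1, so 5 has order 102 and is a primitive root.
The smallest primitive root mod 103 is g = 5.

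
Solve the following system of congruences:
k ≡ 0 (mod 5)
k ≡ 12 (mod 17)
80

Using the Chinese Remainder Theorem:
M = product of moduli = 85
For equation 1: M_1 = 17, 17 ≡ 2 (mod 5), inverse of 17 mod 5 is 3 (check: 2 × 3 = 6 ≡ 1 (mod 5))
For equation 2: M_2 = 5, 5 ≡ 5 (mod 17), inverse of 5 mod 17 is 7 (check: 5 × 7 = 35 ≡ 1 (mod 17))
Combine: k ≡ Σ r_i×M_i×(M_i⁻¹ mod m_i) = 0×17×3 + 12×5×7 = 0 + 420 = 420
420 mod 85 = 80
k ≡ 80 (mod 85)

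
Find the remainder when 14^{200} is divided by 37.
By Fermat: 14^{36} ≡ 1 (mod 37). 200 = 5×36 + 20. So 14^{200} ≡ 14^{20} ≡ 26 (mod 37)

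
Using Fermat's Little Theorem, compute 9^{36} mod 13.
1

By Fermat's Little Theorem, a^(p-1) ≡ 1 (mod p) for prime p and gcd(a, p) = 1
Here p = 13, so 9^12 ≡ 1 (mod 13)
We can reduce the exponent: 36 mod 12 = 0
So 9^36 ≡ 9^0 (mod 13)
Computing: 9^0 mod 13 = 1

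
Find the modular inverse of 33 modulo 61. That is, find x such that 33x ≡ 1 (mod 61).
37

Using Extended Euclidean Algorithm:
gcd(33, 61) = 1
Bezout coefficients: 33 × -24 + 61 × 13 = 1
So 33 × -24 ≡ 1 (mod 61)
The inverse is -24 mod 61 = 37
Verification: 33 × 37 = 1221 = 20 × 61 + 1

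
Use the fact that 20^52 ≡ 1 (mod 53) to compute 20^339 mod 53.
By Fermat: 20^{52} ≡ 1 (mod 53). 339 ≡ 27 (mod 52). So 20^{339} ≡ 20^{27} ≡ 33 (mod 53)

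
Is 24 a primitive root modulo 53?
No

To verify, check if 24^(52/q) ≢ 1 (mod 53) for each prime divisor q of 52
Divisors of 52 = 52: [1, 2, 4, 13, 26, 52]
  24^(52/2) = 24^26 ≡ 1 (mod 53)
  24^(52/13) = 24^4 ≡ 49 (mod 53)
Conclusion: 24 is not a primitive root modulo 53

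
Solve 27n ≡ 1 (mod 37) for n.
11

Using Extended Euclidean Algorithm:
gcd(27, 37) = 1
Bezout coefficients: 27 × 11 + 37 × -8 = 1
So 27 × 11 ≡ 1 (mod 37)
The inverse is 11 mod 37 = 11
Verification: 27 × 11 = 297 = 8 × 37 + 1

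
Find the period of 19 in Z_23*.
Powers of 19 mod 23: 19^1≡19, 19^2≡16, 19^3≡5, 19^4≡3, 19^5≡11, 19^6≡2, 19^7≡15, 19^8≡9, 19^9≡10, 19^10≡6, 19^11≡22, 19^12≡4, 19^13≡7, 19^14≡18, 19^15≡20, 19^16≡12, 19^17≡21, 19^18≡8, 19^19≡14, 19^20≡13, 19^21≡17, 19^22≡1. Order = 22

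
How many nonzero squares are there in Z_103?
For prime 103, there are (p-1)/2 = (103-1)/2 = 51 quadratic residues (excluding 0).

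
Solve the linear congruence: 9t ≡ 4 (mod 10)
6

Since gcd(9, 10) = 1 divides 4, a solution exists.
Multiply both sides by the inverse of 9 mod 10:
  9^(-1) mod 10 = 9
  x ≡ 9 × 4 ≡ 36 ≡ 6 (mod 10)
Verification: 9 × 6 = 54 = 5 × 10 + 4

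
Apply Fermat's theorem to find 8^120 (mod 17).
By Fermat: 8^{16} ≡ 1 (mod 17). 120 = 7×16 + 8. So 8^{120} ≡ 8^{8} ≡ 1 (mod 17)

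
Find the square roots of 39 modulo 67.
The square roots of 39 mod 67 are 21 and 46. Verify: 21² = 441 ≡ 39 (mod 67)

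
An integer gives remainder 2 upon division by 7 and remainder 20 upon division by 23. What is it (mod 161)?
M = 7 × 23 = 161. M₁ = 23, y₁ ≡ 4 (mod 7). M₂ = 7, y₂ ≡ 10 (mod 23). x = 2×23×4 + 20×7×10 ≡ 135 (mod 161). The smallest positive such number is 135.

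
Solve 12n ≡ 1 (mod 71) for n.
6

Using Extended Euclidean Algorithm:
gcd(12, 71) = 1
Bezout coefficients: 12 × 6 + 71 × -1 = 1
So 12 × 6 ≡ 1 (mod 71)
The inverse is 6 mod 71 = 6
Verification: 12 × 6 = 72 = 1 × 71 + 1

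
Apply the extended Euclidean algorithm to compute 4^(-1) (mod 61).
Extended GCD: 4(-15) + 61(1) = 1. So 4^(-1) ≡ 46 ≡ 46 (mod 61). Verify: 4 × 46 = 184 ≡ 1 (mod 61)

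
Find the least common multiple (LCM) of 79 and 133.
10507

First find GCD(79, 133) using the Euclidean algorithm:
79 = 0 × 133 + 79
133 = 1 × 79 + 54
79 = 1 × 54 + 25
54 = 2 × 25 + 4
25 = 6 × 4 + 1
4 = 4 × 1 + 0
GCD(79, 133) = 1

LCM formula: LCM(a, b) = (a × b) / GCD(a, b)
LCM(79, 133) = (79 × 133) / 1
LCM(79, 133) = 10507 / 1
LCM(79, 133) = 10507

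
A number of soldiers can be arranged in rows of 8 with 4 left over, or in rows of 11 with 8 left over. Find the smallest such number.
M = 8 × 11 = 88. M₁ = 11, y₁ ≡ 3 (mod 8). M₂ = 8, y₂ ≡ 7 (mod 11). k = 4×11×3 + 8×8×7 ≡ 52 (mod 88). The smallest positive such number is 52.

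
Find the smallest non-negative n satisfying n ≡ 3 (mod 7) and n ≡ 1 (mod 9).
M = 7 × 9 = 63. M₁ = 9, y₁ ≡ 4 (mod 7). M₂ = 7, y₂ ≡ 4 (mod 9). n = 3×9×4 + 1×7×4 ≡ 10 (mod 63)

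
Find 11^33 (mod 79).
Using repeated squaring. 33 = 32 + 1 (binary 100001). Repeated squaring mod 79: 11^1 ≡ 11; 11^2 ≡ 11² = 121 ≡ 42; 11^4 ≡ 42² = 1764 ≡ 26; 11^8 ≡ 26² = 676 ≡ 44; 11^16 ≡ 44² = 1936 ≡ 40; 11^32 ≡ 40² = 1600 ≡ 20. Multiply: 11^33 = 11^32 × 11^1 ≡ 20 × 11 (mod 79): 20 × 11 = 220 ≡ 62. So 11^33 ≡ 62 (mod 79).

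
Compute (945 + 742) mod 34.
21

(945 + 742) = 1687
1687 mod 34 = 21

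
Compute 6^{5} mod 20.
16

Using successive squaring:
Binary expansion of 5: 101
Powers of 6 mod 20 (each is the square of the previous):
  6^1 ≡ 6 (mod 20)
  6^2 ≡ 6² = 36 ≡ 16 (mod 20)
  6^4 ≡ 16² = 256 ≡ 16 (mod 20)
5 = 4 + 1, so 6^5 = 6^4 × 6^1 ≡ 16 × 6 (mod 20)
Multiplying step by step:
  16 × 6 = 96 ≡ 16 (mod 20)
Result: 6^5 ≡ 16 (mod 20)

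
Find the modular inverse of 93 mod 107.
93^(-1) ≡ 84 (mod 107). Verification: 93 × 84 = 7812 ≡ 1 (mod 107)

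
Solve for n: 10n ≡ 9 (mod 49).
45

Since gcd(10, 49) = 1 divides 9, a solution exists.
Multiply both sides by the inverse of 10 mod 49:
  10^(-1) mod 49 = 5
  x ≡ 5 × 9 ≡ 45 ≡ 45 (mod 49)
Verification: 10 × 45 = 450 = 9 × 49 + 9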